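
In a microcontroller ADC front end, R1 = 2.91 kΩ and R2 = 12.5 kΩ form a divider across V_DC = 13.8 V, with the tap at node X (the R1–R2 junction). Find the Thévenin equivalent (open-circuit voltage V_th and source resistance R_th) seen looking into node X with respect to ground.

Open-circuit (no load on X): V_th = V_DC · R2/(R1 + R2) = 13.8 × 12.5/(2.910 + 12.5) = 11.19 V.
With V_DC suppressed (replaced by a short), R_th = R1 ‖ R2 = (2.910 × 12.5)/(2.910 + 12.5) = 2.360 kΩ.

V_th ≈ 11.2 V, R_th ≈ 2.36 kΩ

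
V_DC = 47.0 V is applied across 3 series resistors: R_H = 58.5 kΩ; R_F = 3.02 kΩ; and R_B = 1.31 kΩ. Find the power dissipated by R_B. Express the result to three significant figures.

ΣR = 62.83 kΩ → I = 47.0/62.83 = 0.7481 mA.
P = I²R = 0.5596 × 1.31 = 0.7330 mW.

P ≈ 0.733 mW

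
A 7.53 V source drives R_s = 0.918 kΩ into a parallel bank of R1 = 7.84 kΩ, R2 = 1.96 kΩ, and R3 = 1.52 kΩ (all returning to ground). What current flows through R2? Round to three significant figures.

I ≈ 1.75 mA

Equivalent of the parallel group: R_p = 0.7718 kΩ.
Node voltage V_A = V_s · R_p/(R_s + R_p) = 7.53 × 0.4567 = 3.439 V.
Branch current I = V_A/R2 = 3.439/1.96 = 1.755 mA.
(Equivalently: I_total = 4.456 mA, then current-divider fraction G_k/ΣG = 0.3938.)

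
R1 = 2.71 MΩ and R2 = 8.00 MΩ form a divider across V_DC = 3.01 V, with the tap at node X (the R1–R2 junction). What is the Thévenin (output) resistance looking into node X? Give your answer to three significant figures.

Looking into X with the source shorted: R_th = R1·R2/(R1+R2) = 2.710 × 8.00/10.71 = 2.024 MΩ.

R_th ≈ 2.02 MΩ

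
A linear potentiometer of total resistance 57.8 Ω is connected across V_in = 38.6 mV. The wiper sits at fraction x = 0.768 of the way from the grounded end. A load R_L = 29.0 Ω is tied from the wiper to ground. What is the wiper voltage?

V_out ≈ 21.9 mV

Lower segment x·R_p = 44.39 Ω; upper segment (1−x)·R_p = 13.41 Ω.
(x·R_p) ‖ R_L = 17.54 Ω.
V_out = 38.6 × 17.54/(13.41 + 17.54) = 21.88 mV.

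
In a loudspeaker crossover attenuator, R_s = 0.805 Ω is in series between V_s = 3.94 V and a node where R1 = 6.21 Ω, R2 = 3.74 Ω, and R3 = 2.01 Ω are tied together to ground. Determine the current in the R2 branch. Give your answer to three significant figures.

Parallel bank: R_p = 1/(1/6.21 + 1/3.74 + 1/2.01) = 1.080 Ω.
V_A = 3.94 × 1.080/1.885 = 2.257 V.
Branch current I = V_A/R2 = 2.257/3.74 = 0.6036 A.

I ≈ 0.604 A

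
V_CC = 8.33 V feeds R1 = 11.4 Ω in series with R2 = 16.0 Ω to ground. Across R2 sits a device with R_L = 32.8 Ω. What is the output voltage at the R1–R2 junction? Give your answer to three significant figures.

V_out ≈ 4.04 V

The load sits in parallel with R2, giving an effective lower resistance R2' = R2·R_L/(R2+R_L) = 10.75 Ω.
Voltage divider with the loaded lower leg: V_out = 8.33 × 10.75/(11.4 + 10.75) = 8.33 × 0.4854 = 4.044 V.
(Unloaded it would be 4.86 V; the load pulls it down.)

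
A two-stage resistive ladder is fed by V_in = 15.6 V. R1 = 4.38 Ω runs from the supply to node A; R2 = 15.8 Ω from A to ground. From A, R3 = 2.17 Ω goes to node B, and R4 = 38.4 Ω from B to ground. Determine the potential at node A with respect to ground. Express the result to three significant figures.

Looking into the second stage from A: R3 + R4 = 40.57 Ω appears in parallel with R2.
Effective lower resistance at A: R2 ‖ 40.57 = 11.37 Ω.
So V_A = 15.6 × 0.7219 = 11.26 V.

V_A ≈ 11.3 V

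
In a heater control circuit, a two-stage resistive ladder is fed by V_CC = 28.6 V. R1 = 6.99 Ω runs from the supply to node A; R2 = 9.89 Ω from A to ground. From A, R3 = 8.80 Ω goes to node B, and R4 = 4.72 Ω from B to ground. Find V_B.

V_B ≈ 4.49 V

The second stage (R3 + R4 = 13.52 Ω) loads node A in parallel with R2.
Effective lower resistance at A: R2 ‖ 13.52 = 5.712 Ω.
First divider: V_A = V_CC · 5.712/(6.99 + 5.712) = 12.86 V.
V_B = V_A × 0.3491 = 4.490 V.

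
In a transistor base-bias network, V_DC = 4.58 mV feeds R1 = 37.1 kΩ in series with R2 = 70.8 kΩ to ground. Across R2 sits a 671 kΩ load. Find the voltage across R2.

R2 ‖ R_L = (70.8 × 671)/(70.8 + 671) = 64.04 kΩ.
Now apply the divider: V_out = 4.58 × 0.6332 = 2.900 mV.

V_out ≈ 2.90 mV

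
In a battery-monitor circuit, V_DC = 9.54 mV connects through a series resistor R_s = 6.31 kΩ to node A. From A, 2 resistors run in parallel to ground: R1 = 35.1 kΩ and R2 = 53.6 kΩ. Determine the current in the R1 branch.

Parallel bank: R_p = 1/(1/35.1 + 1/53.6) = 21.21 kΩ.
V_A by voltage divider: V_A = 9.54 × 21.21/(6.31 + 21.21) = 7.353 mV.
Branch current I = V_A/R1 = 7.353/35.1 = 0.2095 µA.
(Check via current divider: I_total = 0.3467 µA; share G_k/ΣG = 0.6043 → same result.)

I ≈ 0.209 µA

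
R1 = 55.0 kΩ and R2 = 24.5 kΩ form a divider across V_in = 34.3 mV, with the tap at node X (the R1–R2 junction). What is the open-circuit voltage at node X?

V_th ≈ 10.6 mV

With X open, the divider is unloaded: V_th = 34.3 × 24.5/79.50 = 10.57 mV.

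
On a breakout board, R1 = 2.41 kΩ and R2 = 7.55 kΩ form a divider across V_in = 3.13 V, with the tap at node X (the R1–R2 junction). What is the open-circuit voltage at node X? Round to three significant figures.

V_th ≈ 2.37 V

V_th is the unloaded tap voltage: V_in · R2/(R1+R2) = 3.13 × 0.7580 = 2.373 V.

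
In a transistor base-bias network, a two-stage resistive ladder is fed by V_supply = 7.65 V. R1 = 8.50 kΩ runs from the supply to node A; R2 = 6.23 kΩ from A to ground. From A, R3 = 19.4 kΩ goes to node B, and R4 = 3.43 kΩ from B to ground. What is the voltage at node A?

V_A ≈ 2.80 V

The second stage (R3 + R4 = 22.83 kΩ) loads node A in parallel with R2.
Effective lower resistance at A: R2 ‖ 22.83 = 4.894 kΩ.
So V_A = 7.65 × 0.3654 = 2.795 V.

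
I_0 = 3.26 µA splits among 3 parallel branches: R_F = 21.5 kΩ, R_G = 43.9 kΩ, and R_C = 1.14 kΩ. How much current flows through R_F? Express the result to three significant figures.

I ≈ 0.160 µA

Conductances: ΣG = 1/21.5 + 1/43.9 + 1/1.14 = 0.9465 (1/kΩ).
Current divider: I(R_F) = I_0 · G_k/ΣG = 3.26 × (0.04651/0.9465) = 3.26 × 0.04914 = 0.1602 µA.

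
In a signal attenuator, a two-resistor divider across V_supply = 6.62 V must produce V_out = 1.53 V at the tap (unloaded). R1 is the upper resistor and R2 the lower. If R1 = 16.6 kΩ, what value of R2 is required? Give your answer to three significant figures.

R2 ≈ 4.99 kΩ

Required fraction k = V_out/V_supply = 0.2311.
So R2 = R1 · V_out/(V_supply − V_out) = 16.6 × 1.53/(6.62 − 1.53) = 16.6 × 0.3006 = 4.990 kΩ.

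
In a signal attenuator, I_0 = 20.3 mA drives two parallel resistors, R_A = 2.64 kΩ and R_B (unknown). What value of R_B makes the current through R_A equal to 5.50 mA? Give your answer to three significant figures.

R_B ≈ 0.981 kΩ

Two-branch current divider: I_A = I_0 · R_B/(R_A + R_B).
With f = 0.2709, R_B = R_A · f/(1−f) = 2.64 × 0.3716 = 0.9811 kΩ.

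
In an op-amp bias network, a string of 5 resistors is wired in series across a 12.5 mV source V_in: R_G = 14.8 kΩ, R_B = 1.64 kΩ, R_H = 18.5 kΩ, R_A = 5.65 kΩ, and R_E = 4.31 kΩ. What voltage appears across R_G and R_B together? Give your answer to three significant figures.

Series total: ΣR = 14.8 + 1.64 + 18.5 + 5.65 + 4.31 = 44.90 kΩ.
R_{R_G..R_B} = 14.8 + 1.64 = 16.44 kΩ.
Voltage divider: V = V_in · (16.44 / 44.90) = 12.5 × 0.3661 = 4.577 mV.

V ≈ 4.58 mV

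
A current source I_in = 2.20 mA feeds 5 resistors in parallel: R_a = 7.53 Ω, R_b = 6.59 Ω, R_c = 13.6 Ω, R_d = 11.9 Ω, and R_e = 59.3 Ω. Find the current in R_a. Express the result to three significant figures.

Conductances: ΣG = 1/7.53 + 1/6.59 + 1/13.6 + 1/11.9 + 1/59.3 = 0.4590 (1/Ω).
By the current-divider rule, I = I_in · G_k/ΣG = 2.20 × 0.2893 = 0.6366 mA.

I ≈ 0.637 mA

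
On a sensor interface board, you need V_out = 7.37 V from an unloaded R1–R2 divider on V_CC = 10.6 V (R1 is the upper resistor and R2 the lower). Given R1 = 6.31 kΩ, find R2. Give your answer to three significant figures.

Required fraction k = V_out/V_CC = 0.6953.
Rearranging, R2 = R1·k/(1−k) = 6.31 × 2.282 = 14.40 kΩ.

R2 ≈ 14.4 kΩ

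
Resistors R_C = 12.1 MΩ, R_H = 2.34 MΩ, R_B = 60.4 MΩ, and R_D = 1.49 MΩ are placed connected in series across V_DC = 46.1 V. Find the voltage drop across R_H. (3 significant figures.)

V ≈ 1.41 V

ΣR = 12.1 + 2.34 + 60.4 + 1.49 = 76.33 MΩ.
V = V_DC · R/ΣR = 46.1 × 0.03066 = 1.413 V.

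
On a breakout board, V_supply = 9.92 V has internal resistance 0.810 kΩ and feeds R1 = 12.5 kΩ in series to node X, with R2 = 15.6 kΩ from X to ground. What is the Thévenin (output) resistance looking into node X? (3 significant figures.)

R_th ≈ 7.18 kΩ

R1' = 0.810 + 12.5 = 13.31 kΩ (source resistance + R1).
Looking into X with the source shorted: R_th = R1'·R2/(R1'+R2) = 13.31 × 15.6/28.91 = 7.182 kΩ.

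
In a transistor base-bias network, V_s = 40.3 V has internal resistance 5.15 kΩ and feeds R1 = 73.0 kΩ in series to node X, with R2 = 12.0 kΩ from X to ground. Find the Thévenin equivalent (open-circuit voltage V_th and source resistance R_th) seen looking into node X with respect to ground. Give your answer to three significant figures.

R1' = 5.15 + 73.0 = 78.15 kΩ (source resistance + R1).
With X open, the divider is unloaded: V_th = 40.3 × 12.0/90.15 = 5.364 V.
Zeroing V_s shorts the top of R1' to ground, so R_th = R1' ‖ R2 = 10.40 kΩ.

V_th ≈ 5.36 V, R_th ≈ 10.4 kΩ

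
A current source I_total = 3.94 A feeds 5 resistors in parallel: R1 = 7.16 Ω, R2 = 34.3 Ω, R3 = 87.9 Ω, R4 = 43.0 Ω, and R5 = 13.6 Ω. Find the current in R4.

I ≈ 0.331 A

ΣG = 1/7.16 + 1/34.3 + 1/87.9 + 1/43.0 + 1/13.6 = 0.2770.
Current divider: I(R4) = I_total · G_k/ΣG = 3.94 × (0.02326/0.2770) = 3.94 × 0.08396 = 0.3308 A.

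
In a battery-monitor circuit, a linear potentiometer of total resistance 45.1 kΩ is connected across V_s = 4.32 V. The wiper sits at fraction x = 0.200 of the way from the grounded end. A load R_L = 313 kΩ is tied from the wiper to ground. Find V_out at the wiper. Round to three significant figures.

Lower segment x·R_p = 9.020 kΩ; upper segment (1−x)·R_p = 36.08 kΩ.
Lower segment in parallel with the load: 9.020 ‖ 313 = 8.767 kΩ.
V_out = 4.32 × 8.767/(36.08 + 8.767) = 0.8445 V.
(Unloaded: V_out = x·V_s = 0.864 V.)

V_out ≈ 0.845 V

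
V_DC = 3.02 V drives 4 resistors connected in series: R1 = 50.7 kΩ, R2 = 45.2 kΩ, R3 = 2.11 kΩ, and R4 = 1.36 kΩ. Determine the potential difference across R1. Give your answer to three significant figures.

V ≈ 1.54 V

Total series resistance ΣR = 50.7 + 45.2 + 2.11 + 1.36 = 99.37 kΩ.
Voltage divider: V = V_DC · (50.70 / 99.37) = 3.02 × 0.5102 = 1.541 V.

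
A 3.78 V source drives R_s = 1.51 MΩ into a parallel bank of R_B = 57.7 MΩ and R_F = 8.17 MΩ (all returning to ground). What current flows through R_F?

I ≈ 0.382 µA

Equivalent of the parallel group: R_p = 7.157 MΩ.
V_A by voltage divider: V_A = 3.78 × 7.157/(1.51 + 7.157) = 3.121 V.
I(R_F) = V_A / R_F = 3.121/8.17 = 0.3821 µA.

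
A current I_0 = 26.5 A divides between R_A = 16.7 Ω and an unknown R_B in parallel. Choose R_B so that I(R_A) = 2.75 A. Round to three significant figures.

R_B ≈ 1.93 Ω

Two-branch current divider: I_A = I_0 · R_B/(R_A + R_B).
With f = 0.1038, R_B = R_A · f/(1−f) = 16.7 × 0.1158 = 1.934 Ω.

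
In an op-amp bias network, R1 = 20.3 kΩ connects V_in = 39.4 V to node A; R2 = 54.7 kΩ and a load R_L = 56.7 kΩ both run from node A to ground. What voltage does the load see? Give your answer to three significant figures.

The load sits in parallel with R2, giving an effective lower resistance R2' = R2·R_L/(R2+R_L) = 27.84 kΩ.
Then V_out = V_in · R2'/(R1 + R2') = 39.4 × 27.84/48.14 = 22.79 V.
(Unloaded it would be 28.7 V; the load pulls it down.)

V_out ≈ 22.8 V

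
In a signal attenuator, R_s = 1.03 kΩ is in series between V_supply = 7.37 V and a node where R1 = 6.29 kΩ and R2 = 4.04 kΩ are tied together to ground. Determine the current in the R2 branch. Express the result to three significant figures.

I ≈ 1.29 mA

Combine the parallel branches: R_p = (1/6.29 + 1/4.04)⁻¹ = 2.460 kΩ.
V_A = 7.37 × 2.460/3.490 = 5.195 V.
I(R2) = V_A / R2 = 5.195/4.04 = 1.286 mA.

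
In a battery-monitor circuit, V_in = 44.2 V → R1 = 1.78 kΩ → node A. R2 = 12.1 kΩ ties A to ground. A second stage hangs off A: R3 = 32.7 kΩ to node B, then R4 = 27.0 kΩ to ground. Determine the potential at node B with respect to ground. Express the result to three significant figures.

The second stage (R3 + R4 = 59.70 kΩ) loads node A in parallel with R2.
Effective lower resistance at A: R2 ‖ 59.70 = 10.06 kΩ.
V_A = 44.2 × 10.06/(1.78 + 10.06) = 37.56 V.
Then the unloaded second divider: V_B = V_A × R4/(R3+R4) = 37.56 × 0.4523 = 16.98 V.

V_B ≈ 17.0 V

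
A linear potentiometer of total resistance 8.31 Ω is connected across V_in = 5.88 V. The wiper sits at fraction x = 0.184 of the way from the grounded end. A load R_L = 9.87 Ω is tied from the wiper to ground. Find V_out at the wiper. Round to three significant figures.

V_out ≈ 0.961 V

Split the track: R_lower = x·R_p = 1.529 Ω, R_upper = (1−x)·R_p = 6.781 Ω.
(x·R_p) ‖ R_L = 1.324 Ω.
Then V_out = V_in · 1.324/(6.781 + 1.324) = 0.9605 V.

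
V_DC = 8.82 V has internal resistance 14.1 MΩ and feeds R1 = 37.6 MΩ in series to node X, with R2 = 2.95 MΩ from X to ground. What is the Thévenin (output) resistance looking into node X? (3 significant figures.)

R1' = 14.1 + 37.6 = 51.70 MΩ (source resistance + R1).
Zeroing V_DC shorts the top of R1' to ground, so R_th = R1' ‖ R2 = 2.791 MΩ.

R_th ≈ 2.79 MΩ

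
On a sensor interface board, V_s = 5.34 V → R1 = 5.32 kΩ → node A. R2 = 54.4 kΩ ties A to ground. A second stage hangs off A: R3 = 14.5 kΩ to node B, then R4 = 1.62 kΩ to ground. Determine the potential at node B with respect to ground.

V_B ≈ 0.376 V

The second stage (R3 + R4 = 16.12 kΩ) loads node A in parallel with R2.
Effective lower resistance at A: R2 ‖ 16.12 = 12.44 kΩ.
V_A = 5.34 × 12.44/(5.32 + 12.44) = 3.740 V.
Stage 2 is unloaded, so V_B = V_A · R4/(R3+R4) = 3.740 × 1.62/16.12 = 0.3759 V.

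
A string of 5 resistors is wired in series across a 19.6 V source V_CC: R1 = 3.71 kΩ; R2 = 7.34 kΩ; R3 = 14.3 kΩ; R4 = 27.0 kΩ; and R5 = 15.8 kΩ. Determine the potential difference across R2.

Series total: ΣR = 3.71 + 7.34 + 14.3 + 27.0 + 15.8 = 68.15 kΩ.
Voltage divider: V = V_CC · (7.340 / 68.15) = 19.6 × 0.1077 = 2.111 V.

V ≈ 2.11 V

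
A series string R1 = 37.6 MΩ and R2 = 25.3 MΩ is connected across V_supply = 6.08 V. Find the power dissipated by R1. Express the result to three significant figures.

The common current is I = 6.08/62.90 = 0.09666 µA.
V(R1) = I·R = 3.634 V; P = V·I = 3.634 × 0.09666 = 0.3513 µW.

P ≈ 0.351 µW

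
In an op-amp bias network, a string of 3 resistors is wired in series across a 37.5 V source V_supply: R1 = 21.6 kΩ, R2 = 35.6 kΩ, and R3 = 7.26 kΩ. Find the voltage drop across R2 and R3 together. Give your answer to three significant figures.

V ≈ 24.9 V

ΣR = 21.6 + 35.6 + 7.26 = 64.46 kΩ.
R_{R2..R3} = 35.6 + 7.26 = 42.86 kΩ.
Voltage divider: V = V_supply · (42.86 / 64.46) = 37.5 × 0.6649 = 24.93 V.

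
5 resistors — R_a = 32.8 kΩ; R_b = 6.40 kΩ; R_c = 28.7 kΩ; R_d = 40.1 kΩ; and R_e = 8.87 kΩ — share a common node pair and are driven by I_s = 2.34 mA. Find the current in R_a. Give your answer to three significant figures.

Total conductance ΣG = 1/32.8 + 1/6.40 + 1/28.7 + 1/40.1 + 1/8.87 = 0.3593 (units of 1/kΩ).
R_a takes the fraction G_k/ΣG = 0.03049/0.3593 = 0.08486, so I = 2.34 × 0.08486 = 0.1986 mA.

I ≈ 0.199 mA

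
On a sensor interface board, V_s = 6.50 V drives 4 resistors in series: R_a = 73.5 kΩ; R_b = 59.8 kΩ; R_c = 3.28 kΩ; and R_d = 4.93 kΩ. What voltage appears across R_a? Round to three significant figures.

Total series resistance ΣR = 73.5 + 59.8 + 3.28 + 4.93 = 141.5 kΩ.
Voltage divider: V = V_s · (73.50 / 141.5) = 6.50 × 0.5194 = 3.376 V.

V ≈ 3.38 V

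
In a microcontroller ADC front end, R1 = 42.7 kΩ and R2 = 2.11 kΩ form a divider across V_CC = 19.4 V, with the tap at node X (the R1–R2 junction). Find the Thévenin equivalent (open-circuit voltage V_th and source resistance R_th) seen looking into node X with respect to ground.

V_th ≈ 0.914 V, R_th ≈ 2.01 kΩ

Open-circuit (no load on X): V_th = V_CC · R2/(R1 + R2) = 19.4 × 2.11/(42.70 + 2.11) = 0.9135 V.
With V_CC suppressed (replaced by a short), R_th = R1 ‖ R2 = (42.70 × 2.11)/(42.70 + 2.11) = 2.011 kΩ.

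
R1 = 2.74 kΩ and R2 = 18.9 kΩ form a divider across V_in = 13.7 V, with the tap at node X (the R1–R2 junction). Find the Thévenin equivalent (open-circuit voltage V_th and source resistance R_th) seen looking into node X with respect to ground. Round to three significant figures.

V_th ≈ 12.0 V, R_th ≈ 2.39 kΩ

V_th is the unloaded tap voltage: V_in · R2/(R1+R2) = 13.7 × 0.8734 = 11.97 V.
With V_in suppressed (replaced by a short), R_th = R1 ‖ R2 = (2.740 × 18.9)/(2.740 + 18.9) = 2.393 kΩ.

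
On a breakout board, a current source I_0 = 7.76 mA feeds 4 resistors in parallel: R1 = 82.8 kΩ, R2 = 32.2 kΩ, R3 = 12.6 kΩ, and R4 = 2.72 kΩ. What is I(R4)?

Total conductance ΣG = 1/82.8 + 1/32.2 + 1/12.6 + 1/2.72 = 0.4901 (units of 1/kΩ).
R4 takes the fraction G_k/ΣG = 0.3676/0.4901 = 0.7501, so I = 7.76 × 0.7501 = 5.821 mA.

I ≈ 5.82 mA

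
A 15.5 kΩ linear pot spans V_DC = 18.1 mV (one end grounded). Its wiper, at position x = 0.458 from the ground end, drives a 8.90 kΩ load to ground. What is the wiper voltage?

V_out ≈ 5.79 mV

Split the track: R_lower = x·R_p = 7.099 kΩ, R_upper = (1−x)·R_p = 8.401 kΩ.
(x·R_p) ‖ R_L = 3.949 kΩ.
Loaded-divider output: V_out = 18.1 × 0.3198 = 5.788 mV.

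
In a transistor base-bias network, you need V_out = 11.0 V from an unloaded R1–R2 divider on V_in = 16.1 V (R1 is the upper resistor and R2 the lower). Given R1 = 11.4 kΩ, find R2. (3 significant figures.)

V_out/V_in = R2/(R1+R2) = 0.6832.
R2 = R1 · 0.6832/(1 − 0.6832) = 24.59 kΩ.

R2 ≈ 24.6 kΩ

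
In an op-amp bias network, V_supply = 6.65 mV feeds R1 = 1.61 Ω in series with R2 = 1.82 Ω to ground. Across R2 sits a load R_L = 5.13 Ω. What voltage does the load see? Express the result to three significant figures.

V_out ≈ 3.02 mV

R2 ‖ R_L = (1.82 × 5.13)/(1.82 + 5.13) = 1.343 Ω.
Voltage divider with the loaded lower leg: V_out = 6.65 × 1.343/(1.61 + 1.343) = 6.65 × 0.4549 = 3.025 mV.
(Unloaded it would be 3.53 mV; the load pulls it down.)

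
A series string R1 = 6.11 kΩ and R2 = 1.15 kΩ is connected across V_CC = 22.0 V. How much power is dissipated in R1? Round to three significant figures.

P ≈ 56.1 mW

The common current is I = 22.0/7.260 = 3.030 mA.
P(R1) = I²·R1 = (3.030)² × 6.11 = 56.11 mW.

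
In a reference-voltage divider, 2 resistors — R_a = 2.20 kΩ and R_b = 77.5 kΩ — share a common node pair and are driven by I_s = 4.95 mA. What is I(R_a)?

I ≈ 4.81 mA

For two parallel branches, I_k = I_s · (other R)/(sum of R).
I(R_a) = 4.95 × 77.5/(2.20 + 77.5) = 4.95 × 0.9724 = 4.813 mA.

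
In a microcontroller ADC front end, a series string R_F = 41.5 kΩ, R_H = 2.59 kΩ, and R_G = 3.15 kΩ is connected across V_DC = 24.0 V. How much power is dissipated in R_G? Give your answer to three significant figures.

P ≈ 0.813 mW

Series current I = V_DC/ΣR = 24.0/47.24 = 0.5080 mA.
P = I²R = 0.2581 × 3.15 = 0.8130 mW.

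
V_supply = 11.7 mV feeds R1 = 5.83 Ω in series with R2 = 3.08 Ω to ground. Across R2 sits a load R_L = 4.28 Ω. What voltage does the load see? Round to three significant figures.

First combine the lower leg with the load: R2 ‖ R_L = 1.791 Ω.
Then V_out = V_supply · R2'/(R1 + R2') = 11.7 × 1.791/7.621 = 2.750 mV.
(Unloaded it would be 4.04 mV; the load pulls it down.)

V_out ≈ 2.75 mV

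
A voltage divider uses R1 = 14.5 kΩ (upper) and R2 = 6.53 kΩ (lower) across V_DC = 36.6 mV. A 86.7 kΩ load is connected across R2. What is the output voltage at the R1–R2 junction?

R2 ‖ R_L = (6.53 × 86.7)/(6.53 + 86.7) = 6.073 kΩ.
Now apply the divider: V_out = 36.6 × 0.2952 = 10.80 mV.

V_out ≈ 10.8 mV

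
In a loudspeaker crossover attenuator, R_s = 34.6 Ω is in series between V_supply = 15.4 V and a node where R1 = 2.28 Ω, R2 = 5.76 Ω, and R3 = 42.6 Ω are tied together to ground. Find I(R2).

I ≈ 0.116 A

Parallel bank: R_p = 1/(1/2.28 + 1/5.76 + 1/42.6) = 1.573 Ω.
Node voltage V_A = V_supply · R_p/(R_s + R_p) = 15.4 × 0.04349 = 0.6697 V.
Branch current I = V_A/R2 = 0.6697/5.76 = 0.1163 A.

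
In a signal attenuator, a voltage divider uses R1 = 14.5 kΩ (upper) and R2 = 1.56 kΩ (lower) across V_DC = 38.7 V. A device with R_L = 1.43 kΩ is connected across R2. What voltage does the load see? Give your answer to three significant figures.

R2 ‖ R_L = (1.56 × 1.43)/(1.56 + 1.43) = 0.7461 kΩ.
Now apply the divider: V_out = 38.7 × 0.04894 = 1.894 V.

V_out ≈ 1.89 V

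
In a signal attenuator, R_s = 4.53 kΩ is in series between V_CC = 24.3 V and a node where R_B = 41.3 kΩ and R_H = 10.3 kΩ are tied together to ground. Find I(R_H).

I ≈ 1.52 mA

Parallel bank: R_p = 1/(1/41.3 + 1/10.3) = 8.244 kΩ.
V_A = 24.3 × 8.244/12.77 = 15.68 V.
Branch current I = V_A/R_H = 15.68/10.3 = 1.523 mA.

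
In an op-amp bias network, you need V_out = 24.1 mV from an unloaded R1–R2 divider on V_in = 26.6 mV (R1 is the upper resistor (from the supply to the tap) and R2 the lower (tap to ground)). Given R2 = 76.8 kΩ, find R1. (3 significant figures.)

R1 ≈ 7.97 kΩ

The divider ratio is R2/(R1+R2) = 24.1/26.6 = 0.9060.
Rearranging, R1 = R2·(1−k)/k = 76.8 × 0.1037 = 7.967 kΩ.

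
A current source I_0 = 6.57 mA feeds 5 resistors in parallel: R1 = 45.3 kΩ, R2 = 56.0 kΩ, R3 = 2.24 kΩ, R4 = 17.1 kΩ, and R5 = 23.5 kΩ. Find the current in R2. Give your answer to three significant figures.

I ≈ 0.200 mA

Conductances: ΣG = 1/45.3 + 1/56.0 + 1/2.24 + 1/17.1 + 1/23.5 = 0.5874 (1/kΩ).
Current divider: I(R2) = I_0 · G_k/ΣG = 6.57 × (0.01786/0.5874) = 6.57 × 0.03040 = 0.1997 mA.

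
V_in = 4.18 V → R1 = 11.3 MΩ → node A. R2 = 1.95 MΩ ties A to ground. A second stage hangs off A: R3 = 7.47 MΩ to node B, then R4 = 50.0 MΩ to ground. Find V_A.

Looking into the second stage from A: R3 + R4 = 57.47 MΩ appears in parallel with R2.
R2 ‖ (R3+R4) = 1.886 MΩ.
So V_A = 4.18 × 0.1430 = 0.5979 V.

V_A ≈ 0.598 V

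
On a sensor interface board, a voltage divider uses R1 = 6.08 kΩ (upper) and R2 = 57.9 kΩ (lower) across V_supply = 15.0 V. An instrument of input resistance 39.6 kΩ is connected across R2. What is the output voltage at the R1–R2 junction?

The load sits in parallel with R2, giving an effective lower resistance R2' = R2·R_L/(R2+R_L) = 23.52 kΩ.
Voltage divider with the loaded lower leg: V_out = 15.0 × 23.52/(6.08 + 23.52) = 15.0 × 0.7946 = 11.92 V.

V_out ≈ 11.9 V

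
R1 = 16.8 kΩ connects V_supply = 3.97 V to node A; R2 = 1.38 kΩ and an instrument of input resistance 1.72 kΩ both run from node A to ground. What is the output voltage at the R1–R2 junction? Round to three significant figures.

V_out ≈ 0.173 V

First combine the lower leg with the load: R2 ‖ R_L = 0.7657 kΩ.
Then V_out = V_supply · R2'/(R1 + R2') = 3.97 × 0.7657/17.57 = 0.1730 V.
(Unloaded it would be 0.301 V; the load pulls it down.)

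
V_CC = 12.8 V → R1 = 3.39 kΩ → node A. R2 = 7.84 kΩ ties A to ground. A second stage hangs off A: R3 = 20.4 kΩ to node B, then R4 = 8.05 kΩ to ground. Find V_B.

Looking into the second stage from A: R3 + R4 = 28.45 kΩ appears in parallel with R2.
Effective lower resistance at A: R2 ‖ 28.45 = 6.146 kΩ.
V_A = 12.8 × 6.146/(3.39 + 6.146) = 8.250 V.
V_B = V_A × 0.2830 = 2.334 V.

V_B ≈ 2.33 V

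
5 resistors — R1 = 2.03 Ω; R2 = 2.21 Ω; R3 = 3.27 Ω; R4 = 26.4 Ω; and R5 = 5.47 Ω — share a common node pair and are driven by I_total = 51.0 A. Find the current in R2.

I ≈ 15.7 A

ΣG = 1/2.03 + 1/2.21 + 1/3.27 + 1/26.4 + 1/5.47 = 1.472.
Current divider: I(R2) = I_total · G_k/ΣG = 51.0 × (0.4525/1.472) = 51.0 × 0.3075 = 15.68 A.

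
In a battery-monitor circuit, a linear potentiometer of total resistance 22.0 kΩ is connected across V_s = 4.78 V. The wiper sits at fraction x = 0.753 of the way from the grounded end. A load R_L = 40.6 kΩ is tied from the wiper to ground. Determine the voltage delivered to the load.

V_out ≈ 3.27 V

The pot divides into 5.434 kΩ above the wiper and 16.57 kΩ below.
R_L loads the lower segment: effective lower R = 11.77 kΩ.
Then V_out = V_s · 11.77/(5.434 + 11.77) = 3.270 V.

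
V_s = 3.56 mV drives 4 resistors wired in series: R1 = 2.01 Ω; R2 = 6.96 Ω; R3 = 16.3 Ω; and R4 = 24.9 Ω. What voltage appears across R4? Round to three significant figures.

V ≈ 1.77 mV

Series total: ΣR = 2.01 + 6.96 + 16.3 + 24.9 = 50.17 Ω.
By the voltage-divider rule, V = 3.56 × 24.90/50.17 = 1.767 mV.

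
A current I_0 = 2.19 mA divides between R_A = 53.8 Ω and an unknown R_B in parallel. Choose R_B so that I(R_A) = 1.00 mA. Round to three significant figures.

R_B ≈ 45.2 Ω

The fraction through R_A equals R_B/(R_A+R_B).
1.00/2.19 = R_B/(R_A + R_B) → R_B = R_A · (0.4566)/(1 − 0.4566) = 53.8 × 0.8403 = 45.21 Ω.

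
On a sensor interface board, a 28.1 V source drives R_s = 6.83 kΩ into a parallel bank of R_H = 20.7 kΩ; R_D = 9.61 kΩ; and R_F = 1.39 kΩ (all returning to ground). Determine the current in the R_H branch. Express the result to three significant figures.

Combine the parallel branches: R_p = (1/20.7 + 1/9.61 + 1/1.39)⁻¹ = 1.147 kΩ.
Node voltage V_A = V_s · R_p/(R_s + R_p) = 28.1 × 0.1438 = 4.041 V.
I(R_H) = V_A / R_H = 4.041/20.7 = 0.1952 mA.
(Check via current divider: I_total = 3.523 mA; share G_k/ΣG = 0.05541 → same result.)

I ≈ 0.195 mA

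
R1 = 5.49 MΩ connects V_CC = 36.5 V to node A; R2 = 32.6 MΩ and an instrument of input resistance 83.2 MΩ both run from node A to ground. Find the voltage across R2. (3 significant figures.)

V_out ≈ 29.6 V

The load sits in parallel with R2, giving an effective lower resistance R2' = R2·R_L/(R2+R_L) = 23.42 MΩ.
Now apply the divider: V_out = 36.5 × 0.8101 = 29.57 V.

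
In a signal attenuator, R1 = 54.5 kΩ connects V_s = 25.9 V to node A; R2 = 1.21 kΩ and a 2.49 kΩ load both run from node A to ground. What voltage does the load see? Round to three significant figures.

R2 ‖ R_L = (1.21 × 2.49)/(1.21 + 2.49) = 0.8143 kΩ.
Voltage divider with the loaded lower leg: V_out = 25.9 × 0.8143/(54.5 + 0.8143) = 25.9 × 0.01472 = 0.3813 V.

V_out ≈ 0.381 V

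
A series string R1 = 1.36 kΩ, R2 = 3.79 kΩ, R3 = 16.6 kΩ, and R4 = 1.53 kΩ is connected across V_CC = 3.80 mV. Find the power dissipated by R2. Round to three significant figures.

P ≈ 0.101 nW

ΣR = 23.28 kΩ → I = 3.80/23.28 = 0.1632 µA.
V(R2) = I·R = 0.6186 mV; P = V·I = 0.6186 × 0.1632 = 0.1010 nW.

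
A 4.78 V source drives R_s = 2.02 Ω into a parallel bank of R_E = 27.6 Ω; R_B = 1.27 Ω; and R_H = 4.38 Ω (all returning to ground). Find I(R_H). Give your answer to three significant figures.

Parallel bank: R_p = 1/(1/27.6 + 1/1.27 + 1/4.38) = 0.9506 Ω.
V_A by voltage divider: V_A = 4.78 × 0.9506/(2.02 + 0.9506) = 1.530 V.
I(R_H) = V_A / R_H = 1.530/4.38 = 0.3492 A.

I ≈ 0.349 A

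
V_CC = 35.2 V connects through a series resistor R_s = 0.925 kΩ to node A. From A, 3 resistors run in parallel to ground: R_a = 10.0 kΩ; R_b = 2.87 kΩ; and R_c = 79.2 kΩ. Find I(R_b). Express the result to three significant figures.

I ≈ 8.60 mA

Parallel bank: R_p = 1/(1/10.0 + 1/2.87 + 1/79.2) = 2.169 kΩ.
Node voltage V_A = V_CC · R_p/(R_s + R_p) = 35.2 × 0.7010 = 24.68 V.
Branch current I = V_A/R_b = 24.68/2.87 = 8.598 mA.
(Check via current divider: I_total = 11.38 mA; share G_k/ΣG = 0.7557 → same result.)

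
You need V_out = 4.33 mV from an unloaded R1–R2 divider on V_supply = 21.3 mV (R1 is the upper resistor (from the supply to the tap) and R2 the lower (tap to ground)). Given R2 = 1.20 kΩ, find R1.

The divider ratio is R2/(R1+R2) = 4.33/21.3 = 0.2033.
Rearranging, R1 = R2·(1−k)/k = 1.20 × 3.919 = 4.703 kΩ.

R1 ≈ 4.70 kΩ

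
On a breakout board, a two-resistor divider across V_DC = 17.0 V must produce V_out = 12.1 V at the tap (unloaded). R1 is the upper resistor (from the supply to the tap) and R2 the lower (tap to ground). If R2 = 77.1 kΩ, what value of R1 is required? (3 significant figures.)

R1 ≈ 31.2 kΩ

Required fraction k = V_out/V_DC = 0.7118.
Rearranging, R1 = R2·(1−k)/k = 77.1 × 0.4050 = 31.22 kΩ.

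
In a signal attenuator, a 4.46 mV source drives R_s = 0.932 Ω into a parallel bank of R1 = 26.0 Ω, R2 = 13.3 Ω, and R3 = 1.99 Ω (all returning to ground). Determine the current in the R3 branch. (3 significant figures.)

I ≈ 1.42 mA

Parallel bank: R_p = 1/(1/26.0 + 1/13.3 + 1/1.99) = 1.623 Ω.
Node voltage V_A = V_DC · R_p/(R_s + R_p) = 4.46 × 0.6352 = 2.833 mV.
Branch current I = V_A/R3 = 2.833/1.99 = 1.424 mA.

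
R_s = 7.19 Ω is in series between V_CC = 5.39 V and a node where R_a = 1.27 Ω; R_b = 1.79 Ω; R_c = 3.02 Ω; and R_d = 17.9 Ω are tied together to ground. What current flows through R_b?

I ≈ 0.224 A

Equivalent of the parallel group: R_p = 0.5770 Ω.
V_A by voltage divider: V_A = 5.39 × 0.5770/(7.19 + 0.5770) = 0.4004 V.
I(R_b) = V_A / R_b = 0.4004/1.79 = 0.2237 A.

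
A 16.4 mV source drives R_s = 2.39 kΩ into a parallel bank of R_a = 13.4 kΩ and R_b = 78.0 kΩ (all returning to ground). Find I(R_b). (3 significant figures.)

Combine the parallel branches: R_p = (1/13.4 + 1/78.0)⁻¹ = 11.44 kΩ.
Node voltage V_A = V_in · R_p/(R_s + R_p) = 16.4 × 0.8271 = 13.56 mV.
I(R_b) = V_A / R_b = 13.56/78.0 = 0.1739 µA.

I ≈ 0.174 µA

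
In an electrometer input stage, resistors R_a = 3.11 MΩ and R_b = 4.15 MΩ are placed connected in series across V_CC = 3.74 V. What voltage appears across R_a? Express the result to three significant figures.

ΣR = 3.11 + 4.15 = 7.260 MΩ.
By the voltage-divider rule, V = 3.74 × 3.110/7.260 = 1.602 V.

V ≈ 1.60 V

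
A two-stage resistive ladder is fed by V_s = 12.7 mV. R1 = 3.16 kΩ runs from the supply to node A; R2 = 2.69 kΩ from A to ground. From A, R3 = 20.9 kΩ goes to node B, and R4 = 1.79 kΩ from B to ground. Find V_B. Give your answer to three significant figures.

V_B ≈ 0.433 mV

Looking into the second stage from A: R3 + R4 = 22.69 kΩ appears in parallel with R2.
R2 ‖ (R3+R4) = 2.405 kΩ.
V_A = 12.7 × 2.405/(3.16 + 2.405) = 5.488 mV.
Stage 2 is unloaded, so V_B = V_A · R4/(R3+R4) = 5.488 × 1.79/22.69 = 0.4330 mV.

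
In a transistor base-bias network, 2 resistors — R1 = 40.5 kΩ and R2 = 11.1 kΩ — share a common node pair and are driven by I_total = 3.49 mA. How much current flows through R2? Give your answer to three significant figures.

With just two branches, the current splits inversely with resistance.
I(R2) = 3.49 × 40.5/(40.5 + 11.1) = 3.49 × 0.7849 = 2.739 mA.

I ≈ 2.74 mA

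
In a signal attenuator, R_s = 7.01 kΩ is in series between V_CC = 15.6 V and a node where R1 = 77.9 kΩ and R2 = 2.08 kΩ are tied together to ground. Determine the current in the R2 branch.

Combine the parallel branches: R_p = (1/77.9 + 1/2.08)⁻¹ = 2.026 kΩ.
Node voltage V_A = V_CC · R_p/(R_s + R_p) = 15.6 × 0.2242 = 3.498 V.
Branch current I = V_A/R2 = 3.498/2.08 = 1.682 mA.
(Equivalently: I_total = 1.726 mA, then current-divider fraction G_k/ΣG = 0.9740.)

I ≈ 1.68 mA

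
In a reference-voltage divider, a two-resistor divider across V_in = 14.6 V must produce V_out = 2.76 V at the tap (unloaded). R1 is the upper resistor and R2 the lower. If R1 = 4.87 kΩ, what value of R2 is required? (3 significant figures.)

V_out/V_in = R2/(R1+R2) = 0.1890.
R2 = R1 · 0.1890/(1 − 0.1890) = 1.135 kΩ.

R2 ≈ 1.14 kΩ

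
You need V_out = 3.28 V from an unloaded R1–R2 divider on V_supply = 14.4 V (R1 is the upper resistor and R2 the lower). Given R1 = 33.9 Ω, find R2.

The divider ratio is R2/(R1+R2) = 3.28/14.4 = 0.2278.
R2 = R1 · 0.2278/(1 − 0.2278) = 9.999 Ω.

R2 ≈ 10.0 Ω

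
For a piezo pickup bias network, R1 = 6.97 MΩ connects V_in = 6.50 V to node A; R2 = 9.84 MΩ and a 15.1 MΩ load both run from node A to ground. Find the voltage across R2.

V_out ≈ 3.00 V

R2 ‖ R_L = (9.84 × 15.1)/(9.84 + 15.1) = 5.958 MΩ.
Then V_out = V_in · R2'/(R1 + R2') = 6.50 × 5.958/12.93 = 2.995 V.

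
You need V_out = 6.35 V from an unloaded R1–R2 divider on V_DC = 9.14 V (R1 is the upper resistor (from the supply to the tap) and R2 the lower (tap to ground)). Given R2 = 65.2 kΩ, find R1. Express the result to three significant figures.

R1 ≈ 28.6 kΩ

Required fraction k = V_out/V_DC = 0.6947.
R1 = R2·(1/k − 1) = 65.2 × 0.4394 = 28.65 kΩ.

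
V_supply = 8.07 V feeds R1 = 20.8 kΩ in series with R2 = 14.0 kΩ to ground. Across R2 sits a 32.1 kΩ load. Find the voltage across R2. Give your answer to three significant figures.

First combine the lower leg with the load: R2 ‖ R_L = 9.748 kΩ.
Now apply the divider: V_out = 8.07 × 0.3191 = 2.575 V.

V_out ≈ 2.58 V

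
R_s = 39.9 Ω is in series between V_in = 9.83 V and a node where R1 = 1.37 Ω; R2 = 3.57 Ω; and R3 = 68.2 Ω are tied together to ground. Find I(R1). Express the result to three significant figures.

Parallel bank: R_p = 1/(1/1.37 + 1/3.57 + 1/68.2) = 0.9759 Ω.
Node voltage V_A = V_in · R_p/(R_s + R_p) = 9.83 × 0.02387 = 0.2347 V.
Branch current I = V_A/R1 = 0.2347/1.37 = 0.1713 A.

I ≈ 0.171 A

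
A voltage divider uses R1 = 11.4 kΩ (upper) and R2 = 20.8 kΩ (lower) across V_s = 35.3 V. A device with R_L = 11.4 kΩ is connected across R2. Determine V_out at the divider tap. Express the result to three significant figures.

The load sits in parallel with R2, giving an effective lower resistance R2' = R2·R_L/(R2+R_L) = 7.364 kΩ.
Voltage divider with the loaded lower leg: V_out = 35.3 × 7.364/(11.4 + 7.364) = 35.3 × 0.3925 = 13.85 V.

V_out ≈ 13.9 V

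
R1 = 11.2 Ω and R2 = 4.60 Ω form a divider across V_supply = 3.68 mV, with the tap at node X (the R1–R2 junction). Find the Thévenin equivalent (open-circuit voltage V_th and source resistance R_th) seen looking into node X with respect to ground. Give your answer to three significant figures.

With X open, the divider is unloaded: V_th = 3.68 × 4.60/15.80 = 1.071 mV.
Looking into X with the source shorted: R_th = R1·R2/(R1+R2) = 11.20 × 4.60/15.80 = 3.261 Ω.

V_th ≈ 1.07 mV, R_th ≈ 3.26 Ω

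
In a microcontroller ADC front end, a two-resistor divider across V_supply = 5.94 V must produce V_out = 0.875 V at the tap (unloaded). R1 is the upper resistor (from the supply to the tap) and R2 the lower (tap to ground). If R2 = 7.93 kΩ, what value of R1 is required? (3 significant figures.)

R1 ≈ 45.9 kΩ

The divider ratio is R2/(R1+R2) = 0.875/5.94 = 0.1473.
Rearranging, R1 = R2·(1−k)/k = 7.93 × 5.789 = 45.90 kΩ.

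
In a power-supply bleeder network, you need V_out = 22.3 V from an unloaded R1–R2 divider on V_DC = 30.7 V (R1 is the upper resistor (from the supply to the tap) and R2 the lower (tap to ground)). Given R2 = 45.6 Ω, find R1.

The divider ratio is R2/(R1+R2) = 22.3/30.7 = 0.7264.
So R1 = R2 · (V_DC/V_out − 1) = 45.6 × (30.7/22.3 − 1) = 45.6 × 0.3767 = 17.18 Ω.

R1 ≈ 17.2 Ω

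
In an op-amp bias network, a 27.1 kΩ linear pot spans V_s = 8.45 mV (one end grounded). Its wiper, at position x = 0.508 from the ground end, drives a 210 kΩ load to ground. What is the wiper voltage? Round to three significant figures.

V_out ≈ 4.16 mV

The pot divides into 13.33 kΩ above the wiper and 13.77 kΩ below.
Lower segment in parallel with the load: 13.77 ‖ 210 = 12.92 kΩ.
Loaded-divider output: V_out = 8.45 × 0.4921 = 4.158 mV.
(Unloaded: V_out = x·V_s = 4.29 mV.)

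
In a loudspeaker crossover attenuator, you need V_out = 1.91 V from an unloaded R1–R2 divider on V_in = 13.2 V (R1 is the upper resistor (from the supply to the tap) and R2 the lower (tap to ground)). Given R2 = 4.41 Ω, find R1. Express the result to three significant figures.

R1 ≈ 26.1 Ω

V_out/V_in = R2/(R1+R2) = 0.1447.
Rearranging, R1 = R2·(1−k)/k = 4.41 × 5.911 = 26.07 Ω.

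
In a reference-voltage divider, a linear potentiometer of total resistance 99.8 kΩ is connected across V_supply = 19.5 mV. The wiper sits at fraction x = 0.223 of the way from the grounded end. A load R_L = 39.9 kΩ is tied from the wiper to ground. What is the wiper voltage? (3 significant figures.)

V_out ≈ 3.03 mV

Split the track: R_lower = x·R_p = 22.26 kΩ, R_upper = (1−x)·R_p = 77.54 kΩ.
(x·R_p) ‖ R_L = 14.29 kΩ.
Loaded-divider output: V_out = 19.5 × 0.1556 = 3.034 mV.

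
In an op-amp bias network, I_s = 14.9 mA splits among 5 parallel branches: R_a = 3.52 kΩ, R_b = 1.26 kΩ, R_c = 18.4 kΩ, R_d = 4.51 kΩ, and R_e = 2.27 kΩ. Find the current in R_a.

I ≈ 2.36 mA

Total conductance ΣG = 1/3.52 + 1/1.26 + 1/18.4 + 1/4.51 + 1/2.27 = 1.794 (units of 1/kΩ).
Current divider: I(R_a) = I_s · G_k/ΣG = 14.9 × (0.2841/1.794) = 14.9 × 0.1583 = 2.359 mA.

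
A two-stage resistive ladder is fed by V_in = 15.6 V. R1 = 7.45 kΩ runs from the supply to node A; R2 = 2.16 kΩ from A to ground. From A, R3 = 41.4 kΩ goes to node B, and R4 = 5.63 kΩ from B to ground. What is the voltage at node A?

Looking into the second stage from A: R3 + R4 = 47.03 kΩ appears in parallel with R2.
Effective lower resistance at A: R2 ‖ 47.03 = 2.065 kΩ.
V_A = 15.6 × 2.065/(7.45 + 2.065) = 3.386 V.

V_A ≈ 3.39 V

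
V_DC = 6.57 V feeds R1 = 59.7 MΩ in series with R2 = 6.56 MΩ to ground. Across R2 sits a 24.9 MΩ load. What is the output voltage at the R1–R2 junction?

V_out ≈ 0.526 V

The load sits in parallel with R2, giving an effective lower resistance R2' = R2·R_L/(R2+R_L) = 5.192 MΩ.
Then V_out = V_DC · R2'/(R1 + R2') = 6.57 × 5.192/64.89 = 0.5257 V.
(Unloaded it would be 0.650 V; the load pulls it down.)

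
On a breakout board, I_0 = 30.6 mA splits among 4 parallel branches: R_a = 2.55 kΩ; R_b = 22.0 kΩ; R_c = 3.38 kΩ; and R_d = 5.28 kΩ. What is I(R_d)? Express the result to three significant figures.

I ≈ 6.28 mA

Conductances: ΣG = 1/2.55 + 1/22.0 + 1/3.38 + 1/5.28 = 0.9229 (1/kΩ).
R_d takes the fraction G_k/ΣG = 0.1894/0.9229 = 0.2052, so I = 30.6 × 0.2052 = 6.280 mA.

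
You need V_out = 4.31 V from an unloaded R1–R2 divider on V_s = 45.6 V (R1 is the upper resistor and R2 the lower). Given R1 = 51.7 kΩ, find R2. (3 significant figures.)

R2 ≈ 5.40 kΩ

V_out/V_s = R2/(R1+R2) = 0.09452.
R2 = R1 · 0.09452/(1 − 0.09452) = 5.397 kΩ.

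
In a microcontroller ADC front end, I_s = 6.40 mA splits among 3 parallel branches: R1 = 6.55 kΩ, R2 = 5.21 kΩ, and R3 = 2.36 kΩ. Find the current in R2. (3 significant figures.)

ΣG = 1/6.55 + 1/5.21 + 1/2.36 = 0.7683.
By the current-divider rule, I = I_s · G_k/ΣG = 6.40 × 0.2498 = 1.599 mA.

I ≈ 1.60 mA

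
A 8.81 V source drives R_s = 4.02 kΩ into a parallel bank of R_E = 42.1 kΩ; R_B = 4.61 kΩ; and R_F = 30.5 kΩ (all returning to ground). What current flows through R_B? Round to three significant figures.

Equivalent of the parallel group: R_p = 3.657 kΩ.
V_A by voltage divider: V_A = 8.81 × 3.657/(4.02 + 3.657) = 4.197 V.
Branch current I = V_A/R_B = 4.197/4.61 = 0.9103 mA.
(Equivalently: I_total = 1.148 mA, then current-divider fraction G_k/ΣG = 0.7932.)

I ≈ 0.910 mA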